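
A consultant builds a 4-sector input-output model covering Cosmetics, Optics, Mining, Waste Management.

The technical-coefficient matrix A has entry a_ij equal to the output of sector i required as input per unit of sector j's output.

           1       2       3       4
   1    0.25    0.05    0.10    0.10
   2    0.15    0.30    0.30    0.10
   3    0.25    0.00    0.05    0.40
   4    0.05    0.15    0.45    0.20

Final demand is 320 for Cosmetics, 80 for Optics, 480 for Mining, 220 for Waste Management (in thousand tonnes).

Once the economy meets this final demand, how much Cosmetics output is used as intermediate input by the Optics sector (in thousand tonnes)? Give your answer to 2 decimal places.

I − A =
  [   0.75    -0.05    -0.10    -0.10]
  [  -0.15     0.70    -0.30    -0.10]
  [  -0.25     0.00     0.95    -0.40]
  [  -0.05    -0.15    -0.45     0.80]
Compute the cofactors C_ij = (−1)^(i+j)·(3×3 minor ij) of I−A; the adjugate is their transpose:
adj(I−A) = Cᵀ =
  [ 0.373750   0.049250   0.104750   0.105250]
  [ 0.169000   0.397000   0.231500   0.186500]
  [ 0.159250   0.059750   0.396750   0.225750]
  [ 0.144625   0.111125   0.273125   0.470375]
det(I−A) = Σ_j (I−A)_1j·C_1j = (0.75)(0.373750) + (-0.05)(0.169000) + (-0.10)(0.159250) + (-0.10)(0.144625) = 0.241475
(I − A)⁻¹ = adj(I−A) / det(I−A) ≈
  [   1.5478     0.2040     0.4338     0.4359]
  [   0.6999     1.6441     0.9587     0.7723]
  [   0.6595     0.2474     1.6430     0.9349]
  [   0.5989     0.4602     1.1311     1.9479]
First solve x = (I − A)⁻¹ d = adj(I−A)·d / det(I−A); in particular x_2 = (0.169000·320 + 0.397000·80 + 0.231500·480 + 0.186500·220) / 0.241475 = 237.99 / 0.241475 ≈ 985.5679.
Intermediate flow from 1 to 2: z_12 = a_12 · x_2 = 0.05 × 237.99 / 0.241475 = 11.8995 / 0.241475 ≈ 49.28.

z_12 = 49.28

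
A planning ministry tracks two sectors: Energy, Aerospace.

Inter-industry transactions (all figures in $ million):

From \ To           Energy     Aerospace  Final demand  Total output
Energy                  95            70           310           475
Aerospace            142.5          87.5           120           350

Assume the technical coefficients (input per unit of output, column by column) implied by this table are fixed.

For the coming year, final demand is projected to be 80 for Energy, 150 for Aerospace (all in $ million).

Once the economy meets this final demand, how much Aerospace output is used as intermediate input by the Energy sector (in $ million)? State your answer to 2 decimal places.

Technical coefficients a_ij = z_ij / X_j:
  a_EE = 95/475 = 0.20, a_AE = 142.5/475 = 0.30
  a_EA = 70/350 = 0.20, a_AA = 87.5/350 = 0.25
I − A =
  [   0.80    -0.20]
  [  -0.30     0.75]
det(I−A) = (0.80)(0.75) − (-0.20)(-0.30) = 0.5400
adj(I−A) = [[0.75, 0.20], [0.30, 0.80]]
(I − A)⁻¹ = adj(I−A) / det(I−A) ≈
  [   1.3889     0.3704]
  [   0.5556     1.4815]
First solve x = (I − A)⁻¹ d = adj(I−A)·d / det(I−A); in particular x_E = (0.75·80 + 0.20·150) / 0.5400 = 90.00 / 0.5400 ≈ 166.6667.
Intermediate flow from A to E: z_AE = a_AE · x_E = 0.30 × 90.00 / 0.5400 = 27.00 / 0.5400 = 50.00.

z_AE = 50.00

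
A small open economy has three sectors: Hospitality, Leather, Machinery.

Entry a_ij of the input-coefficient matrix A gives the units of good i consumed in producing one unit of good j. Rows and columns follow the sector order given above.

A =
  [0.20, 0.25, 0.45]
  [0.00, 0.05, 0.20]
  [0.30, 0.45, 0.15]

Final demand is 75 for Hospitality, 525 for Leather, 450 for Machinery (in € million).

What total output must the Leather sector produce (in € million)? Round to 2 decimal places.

I − A =
  [   0.80    -0.25    -0.45]
  [   0.00     0.95    -0.20]
  [  -0.30    -0.45     0.85]
Cofactors of I−A, C_ij = (−1)^(i+j)·(minor ij) (rows/columns in the sector order above):
  C_11 = (0.95)(0.85) − (-0.20)(-0.45) = 0.7175
  C_12 = −[(0.00)(0.85) − (-0.20)(-0.30)] = 0.0600
  C_13 = (0.00)(-0.45) − (0.95)(-0.30) = 0.2850
  C_21 = −[(-0.25)(0.85) − (-0.45)(-0.45)] = 0.4150
  C_22 = (0.80)(0.85) − (-0.45)(-0.30) = 0.5450
  C_23 = −[(0.80)(-0.45) − (-0.25)(-0.30)] = 0.4350
  C_31 = (-0.25)(-0.20) − (-0.45)(0.95) = 0.4775
  C_32 = −[(0.80)(-0.20) − (-0.45)(0.00)] = 0.1600
  C_33 = (0.80)(0.95) − (-0.25)(0.00) = 0.7600
det(I−A) = Σ_j (I−A)_1j·C_1j = (0.80)(0.7175) + (-0.25)(0.0600) + (-0.45)(0.2850) = 0.43075
adj(I−A) = Cᵀ =
  [ 0.7175   0.4150   0.4775]
  [ 0.0600   0.5450   0.1600]
  [ 0.2850   0.4350   0.7600]
(I − A)⁻¹ = adj(I−A) / det(I−A) ≈
  [   1.6657     0.9634     1.1085]
  [   0.1393     1.2652     0.3714]
  [   0.6616     1.0099     1.7644]
x = (I − A)⁻¹ d = adj(I−A)·d / det(I−A), with det(I−A) = 0.43075:
  x_1 = (0.7175·75 + 0.4150·525 + 0.4775·450) / 0.43075 = 486.5625 / 0.43075 ≈ 1129.57
  x_2 = (0.0600·75 + 0.5450·525 + 0.1600·450) / 0.43075 = 362.625 / 0.43075 ≈ 841.85
  x_3 = (0.2850·75 + 0.4350·525 + 0.7600·450) / 0.43075 = 591.75 / 0.43075 ≈ 1373.77

x_2 = 841.85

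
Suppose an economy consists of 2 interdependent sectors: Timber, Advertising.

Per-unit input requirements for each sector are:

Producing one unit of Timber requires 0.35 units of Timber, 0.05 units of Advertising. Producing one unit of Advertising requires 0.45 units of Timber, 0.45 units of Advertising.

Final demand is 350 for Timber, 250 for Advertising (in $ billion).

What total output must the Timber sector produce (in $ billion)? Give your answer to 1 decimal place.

x_1 = 910.4

I − A =
  [   0.65    -0.45]
  [  -0.05     0.55]
det(I−A) = (0.65)(0.55) − (-0.45)(-0.05) = 0.3350
adj(I−A) = [[0.55, 0.45], [0.05, 0.65]]
(I − A)⁻¹ = adj(I−A) / det(I−A) ≈
  [   1.6418     1.3433]
  [   0.1493     1.9403]
x = (I − A)⁻¹ d = adj(I−A)·d / det(I−A), with det(I−A) = 0.3350:
  x_1 = (0.55·350 + 0.45·250) / 0.3350 = 305.00 / 0.3350 ≈ 910.4
  x_2 = (0.05·350 + 0.65·250) / 0.3350 = 180.00 / 0.3350 ≈ 537.3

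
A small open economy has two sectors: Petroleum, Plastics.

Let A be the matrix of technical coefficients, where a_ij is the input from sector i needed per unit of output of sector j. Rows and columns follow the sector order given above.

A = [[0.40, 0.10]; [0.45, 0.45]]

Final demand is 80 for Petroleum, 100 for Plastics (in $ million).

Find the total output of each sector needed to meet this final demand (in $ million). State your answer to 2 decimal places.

x_1 = 189.47, x_2 = 336.84

I − A =
  [   0.60    -0.10]
  [  -0.45     0.55]
det(I−A) = (0.60)(0.55) − (-0.10)(-0.45) = 0.2850
adj(I−A) = [[0.55, 0.10], [0.45, 0.60]]
(I − A)⁻¹ = adj(I−A) / det(I−A) ≈
  [   1.9298     0.3509]
  [   1.5789     2.1053]
x = (I − A)⁻¹ d = adj(I−A)·d / det(I−A), with det(I−A) = 0.2850:
  x_1 = (0.55·80 + 0.10·100) / 0.2850 = 54.00 / 0.2850 ≈ 189.47
  x_2 = (0.45·80 + 0.60·100) / 0.2850 = 96.00 / 0.2850 ≈ 336.84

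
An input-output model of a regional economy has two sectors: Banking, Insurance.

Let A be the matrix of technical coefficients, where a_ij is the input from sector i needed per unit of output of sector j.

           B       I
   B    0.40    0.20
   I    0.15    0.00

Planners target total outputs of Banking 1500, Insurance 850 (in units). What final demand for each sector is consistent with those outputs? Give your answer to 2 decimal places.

I − A =
  [   0.60    -0.20]
  [  -0.15     1.00]
d = (I − A) x:
  d_B = (+0.60)·1500 + (-0.20)·850 = 730.00
  d_I = (-0.15)·1500 + (+1.00)·850 = 625.00

d_B = 730.00, d_I = 625.00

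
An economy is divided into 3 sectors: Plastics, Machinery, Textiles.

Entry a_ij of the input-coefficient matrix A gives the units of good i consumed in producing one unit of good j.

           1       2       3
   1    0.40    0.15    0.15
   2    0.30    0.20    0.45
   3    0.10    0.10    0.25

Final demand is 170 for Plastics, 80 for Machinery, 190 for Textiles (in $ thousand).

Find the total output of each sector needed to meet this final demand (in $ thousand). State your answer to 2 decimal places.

x_1 = 507.88, x_2 = 509.24, x_3 = 388.95

I − A =
  [   0.60    -0.15    -0.15]
  [  -0.30     0.80    -0.45]
  [  -0.10    -0.10     0.75]
Cofactors of I−A, C_ij = (−1)^(i+j)·(minor ij) (rows/columns in the sector order above):
  C_11 = (0.80)(0.75) − (-0.45)(-0.10) = 0.5550
  C_12 = −[(-0.30)(0.75) − (-0.45)(-0.10)] = 0.2700
  C_13 = (-0.30)(-0.10) − (0.80)(-0.10) = 0.1100
  C_21 = −[(-0.15)(0.75) − (-0.15)(-0.10)] = 0.1275
  C_22 = (0.60)(0.75) − (-0.15)(-0.10) = 0.4350
  C_23 = −[(0.60)(-0.10) − (-0.15)(-0.10)] = 0.0750
  C_31 = (-0.15)(-0.45) − (-0.15)(0.80) = 0.1875
  C_32 = −[(0.60)(-0.45) − (-0.15)(-0.30)] = 0.3150
  C_33 = (0.60)(0.80) − (-0.15)(-0.30) = 0.4350
det(I−A) = Σ_j (I−A)_1j·C_1j = (0.60)(0.5550) + (-0.15)(0.2700) + (-0.15)(0.1100) = 0.2760
adj(I−A) = Cᵀ =
  [ 0.5550   0.1275   0.1875]
  [ 0.2700   0.4350   0.3150]
  [ 0.1100   0.0750   0.4350]
(I − A)⁻¹ = adj(I−A) / det(I−A) ≈
  [   2.0109     0.4620     0.6793]
  [   0.9783     1.5761     1.1413]
  [   0.3986     0.2717     1.5761]
x = (I − A)⁻¹ d = adj(I−A)·d / det(I−A), with det(I−A) = 0.2760:
  x_1 = (0.5550·170 + 0.1275·80 + 0.1875·190) / 0.2760 = 140.175 / 0.2760 ≈ 507.88
  x_2 = (0.2700·170 + 0.4350·80 + 0.3150·190) / 0.2760 = 140.55 / 0.2760 ≈ 509.24
  x_3 = (0.1100·170 + 0.0750·80 + 0.4350·190) / 0.2760 = 107.35 / 0.2760 ≈ 388.95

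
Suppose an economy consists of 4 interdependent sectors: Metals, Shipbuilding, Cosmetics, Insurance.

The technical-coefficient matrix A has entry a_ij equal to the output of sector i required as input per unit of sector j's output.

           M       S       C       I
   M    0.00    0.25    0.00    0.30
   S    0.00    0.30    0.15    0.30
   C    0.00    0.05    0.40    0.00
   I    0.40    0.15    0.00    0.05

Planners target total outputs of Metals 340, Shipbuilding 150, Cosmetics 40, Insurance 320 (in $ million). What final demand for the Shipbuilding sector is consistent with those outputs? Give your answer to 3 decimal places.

d_S = 3.000

I − A =
  [   1.00    -0.25     0.00    -0.30]
  [   0.00     0.70    -0.15    -0.30]
  [   0.00    -0.05     0.60     0.00]
  [  -0.40    -0.15     0.00     0.95]
d = (I − A) x:
  d_M = (+1.00)·340 + (-0.25)·150 + (+0.00)·40 + (-0.30)·320 = 206.500
  d_S = (+0.00)·340 + (+0.70)·150 + (-0.15)·40 + (-0.30)·320 = 3.000
  d_C = (+0.00)·340 + (-0.05)·150 + (+0.60)·40 + (+0.00)·320 = 16.500
  d_I = (-0.40)·340 + (-0.15)·150 + (+0.00)·40 + (+0.95)·320 = 145.500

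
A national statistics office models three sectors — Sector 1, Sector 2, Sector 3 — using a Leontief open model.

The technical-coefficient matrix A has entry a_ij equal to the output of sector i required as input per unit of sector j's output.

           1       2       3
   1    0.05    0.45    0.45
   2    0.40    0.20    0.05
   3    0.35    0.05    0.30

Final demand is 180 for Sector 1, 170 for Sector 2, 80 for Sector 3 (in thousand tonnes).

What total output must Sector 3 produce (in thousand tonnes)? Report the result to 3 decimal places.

x_3 = 518.696

I − A =
  [   0.95    -0.45    -0.45]
  [  -0.40     0.80    -0.05]
  [  -0.35    -0.05     0.70]
Cofactors of I−A, C_ij = (−1)^(i+j)·(minor ij) (rows/columns in the sector order above):
  C_11 = (0.80)(0.70) − (-0.05)(-0.05) = 0.5575
  C_12 = −[(-0.40)(0.70) − (-0.05)(-0.35)] = 0.2975
  C_13 = (-0.40)(-0.05) − (0.80)(-0.35) = 0.3000
  C_21 = −[(-0.45)(0.70) − (-0.45)(-0.05)] = 0.3375
  C_22 = (0.95)(0.70) − (-0.45)(-0.35) = 0.5075
  C_23 = −[(0.95)(-0.05) − (-0.45)(-0.35)] = 0.2050
  C_31 = (-0.45)(-0.05) − (-0.45)(0.80) = 0.3825
  C_32 = −[(0.95)(-0.05) − (-0.45)(-0.40)] = 0.2275
  C_33 = (0.95)(0.80) − (-0.45)(-0.40) = 0.5800
det(I−A) = Σ_j (I−A)_1j·C_1j = (0.95)(0.5575) + (-0.45)(0.2975) + (-0.45)(0.3000) = 0.26075
adj(I−A) = Cᵀ =
  [ 0.5575   0.3375   0.3825]
  [ 0.2975   0.5075   0.2275]
  [ 0.3000   0.2050   0.5800]
(I − A)⁻¹ = adj(I−A) / det(I−A) ≈
  [   2.1381     1.2943     1.4669]
  [   1.1409     1.9463     0.8725]
  [   1.1505     0.7862     2.2244]
x = (I − A)⁻¹ d = adj(I−A)·d / det(I−A), with det(I−A) = 0.26075:
  x_1 = (0.5575·180 + 0.3375·170 + 0.3825·80) / 0.26075 = 188.325 / 0.26075 ≈ 722.244
  x_2 = (0.2975·180 + 0.5075·170 + 0.2275·80) / 0.26075 = 158.025 / 0.26075 ≈ 606.040
  x_3 = (0.3000·180 + 0.2050·170 + 0.5800·80) / 0.26075 = 135.25 / 0.26075 ≈ 518.696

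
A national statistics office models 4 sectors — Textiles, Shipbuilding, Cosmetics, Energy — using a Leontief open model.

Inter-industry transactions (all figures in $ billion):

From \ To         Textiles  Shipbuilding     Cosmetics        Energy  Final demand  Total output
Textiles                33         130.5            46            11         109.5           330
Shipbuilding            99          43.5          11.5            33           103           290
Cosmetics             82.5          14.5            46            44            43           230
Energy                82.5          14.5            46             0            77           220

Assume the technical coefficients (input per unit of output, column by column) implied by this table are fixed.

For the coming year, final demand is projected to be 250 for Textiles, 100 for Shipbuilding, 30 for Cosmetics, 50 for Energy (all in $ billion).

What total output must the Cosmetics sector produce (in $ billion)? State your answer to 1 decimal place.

x_3 = 297.7

Technical coefficients a_ij = z_ij / X_j:
  a_11 = 33/330 = 0.10, a_21 = 99/330 = 0.30, a_31 = 82.5/330 = 0.25, a_41 = 82.5/330 = 0.25
  a_12 = 130.5/290 = 0.45, a_22 = 43.5/290 = 0.15, a_32 = 14.5/290 = 0.05, a_42 = 14.5/290 = 0.05
  a_13 = 46/230 = 0.20, a_23 = 11.5/230 = 0.05, a_33 = 46/230 = 0.20, a_43 = 46/230 = 0.20
  a_14 = 11/220 = 0.05, a_24 = 33/220 = 0.15, a_34 = 44/220 = 0.20, a_44 = 0/220 = 0.00
I − A =
  [   0.90    -0.45    -0.20    -0.05]
  [  -0.30     0.85    -0.05    -0.15]
  [  -0.25    -0.05     0.80    -0.20]
  [  -0.25    -0.05    -0.20     1.00]
Compute the cofactors C_ij = (−1)^(i+j)·(3×3 minor ij) of I−A; the adjugate is their transpose:
adj(I−A) = Cᵀ =
  [ 0.635500   0.356500   0.213125   0.127875]
  [ 0.280500   0.611500   0.141875   0.134125]
  [ 0.273000   0.189000   0.595000   0.161000]
  [ 0.227500   0.157500   0.179375   0.450625]
det(I−A) = Σ_j (I−A)_1j·C_1j = (0.90)(0.635500) + (-0.45)(0.280500) + (-0.20)(0.273000) + (-0.05)(0.227500) = 0.37975
(I − A)⁻¹ = adj(I−A) / det(I−A) ≈
  [   1.6735     0.9388     0.5612     0.3367]
  [   0.7386     1.6103     0.3736     0.3532]
  [   0.7189     0.4977     1.5668     0.4240]
  [   0.5991     0.4147     0.4724     1.1866]
x = (I − A)⁻¹ d = adj(I−A)·d / det(I−A), with det(I−A) = 0.37975:
  x_1 = (0.635500·250 + 0.356500·100 + 0.213125·30 + 0.127875·50) / 0.37975 = 207.3125 / 0.37975 ≈ 545.9
  x_2 = (0.280500·250 + 0.611500·100 + 0.141875·30 + 0.134125·50) / 0.37975 = 142.2375 / 0.37975 ≈ 374.6
  x_3 = (0.273000·250 + 0.189000·100 + 0.595000·30 + 0.161000·50) / 0.37975 = 113.05 / 0.37975 ≈ 297.7
  x_4 = (0.227500·250 + 0.157500·100 + 0.179375·30 + 0.450625·50) / 0.37975 = 100.5375 / 0.37975 ≈ 264.7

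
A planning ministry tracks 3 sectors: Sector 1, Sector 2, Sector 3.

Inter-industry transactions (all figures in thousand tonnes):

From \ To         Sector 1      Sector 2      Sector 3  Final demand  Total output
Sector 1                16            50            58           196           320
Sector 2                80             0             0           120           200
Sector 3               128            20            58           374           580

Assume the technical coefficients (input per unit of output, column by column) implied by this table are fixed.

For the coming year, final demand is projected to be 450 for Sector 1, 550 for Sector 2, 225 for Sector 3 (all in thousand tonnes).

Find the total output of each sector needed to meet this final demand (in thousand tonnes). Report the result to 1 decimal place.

x_1 = 736.2, x_2 = 734.0, x_3 = 658.8

Technical coefficients a_ij = z_ij / X_j:
  a_11 = 16/320 = 0.05, a_21 = 80/320 = 0.25, a_31 = 128/320 = 0.40
  a_12 = 50/200 = 0.25, a_22 = 0/200 = 0.00, a_32 = 20/200 = 0.10
  a_13 = 58/580 = 0.10, a_23 = 0/580 = 0.00, a_33 = 58/580 = 0.10
I − A =
  [   0.95    -0.25    -0.10]
  [  -0.25     1.00     0.00]
  [  -0.40    -0.10     0.90]
Cofactors of I−A, C_ij = (−1)^(i+j)·(minor ij) (rows/columns in the sector order above):
  C_11 = (1.00)(0.90) − (0.00)(-0.10) = 0.9000
  C_12 = −[(-0.25)(0.90) − (0.00)(-0.40)] = 0.2250
  C_13 = (-0.25)(-0.10) − (1.00)(-0.40) = 0.4250
  C_21 = −[(-0.25)(0.90) − (-0.10)(-0.10)] = 0.2350
  C_22 = (0.95)(0.90) − (-0.10)(-0.40) = 0.8150
  C_23 = −[(0.95)(-0.10) − (-0.25)(-0.40)] = 0.1950
  C_31 = (-0.25)(0.00) − (-0.10)(1.00) = 0.1000
  C_32 = −[(0.95)(0.00) − (-0.10)(-0.25)] = 0.0250
  C_33 = (0.95)(1.00) − (-0.25)(-0.25) = 0.8875
det(I−A) = Σ_j (I−A)_1j·C_1j = (0.95)(0.9000) + (-0.25)(0.2250) + (-0.10)(0.4250) = 0.75625
adj(I−A) = Cᵀ =
  [ 0.9000   0.2350   0.1000]
  [ 0.2250   0.8150   0.0250]
  [ 0.4250   0.1950   0.8875]
(I − A)⁻¹ = adj(I−A) / det(I−A) ≈
  [   1.1901     0.3107     0.1322]
  [   0.2975     1.0777     0.0331]
  [   0.5620     0.2579     1.1736]
x = (I − A)⁻¹ d = adj(I−A)·d / det(I−A), with det(I−A) = 0.75625:
  x_1 = (0.9000·450 + 0.2350·550 + 0.1000·225) / 0.75625 = 556.75 / 0.75625 ≈ 736.2
  x_2 = (0.2250·450 + 0.8150·550 + 0.0250·225) / 0.75625 = 555.125 / 0.75625 ≈ 734.0
  x_3 = (0.4250·450 + 0.1950·550 + 0.8875·225) / 0.75625 = 498.1875 / 0.75625 ≈ 658.8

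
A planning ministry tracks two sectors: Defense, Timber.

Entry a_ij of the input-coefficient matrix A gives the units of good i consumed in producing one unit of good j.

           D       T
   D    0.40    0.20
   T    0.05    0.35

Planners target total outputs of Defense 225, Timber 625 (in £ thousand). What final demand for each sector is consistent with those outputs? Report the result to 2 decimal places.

d_D = 10.00, d_T = 395.00

I − A =
  [   0.60    -0.20]
  [  -0.05     0.65]
d = (I − A) x:
  d_D = (+0.60)·225 + (-0.20)·625 = 10.00
  d_T = (-0.05)·225 + (+0.65)·625 = 395.00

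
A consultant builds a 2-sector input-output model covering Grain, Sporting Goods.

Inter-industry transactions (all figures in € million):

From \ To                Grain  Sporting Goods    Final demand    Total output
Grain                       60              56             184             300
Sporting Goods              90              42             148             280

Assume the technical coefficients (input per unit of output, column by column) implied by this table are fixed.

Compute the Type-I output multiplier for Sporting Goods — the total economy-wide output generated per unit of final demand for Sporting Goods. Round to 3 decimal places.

Technical coefficients a_ij = z_ij / X_j:
  a_GG = 60/300 = 0.20, a_SG = 90/300 = 0.30
  a_GS = 56/280 = 0.20, a_SS = 42/280 = 0.15
I − A =
  [   0.80    -0.20]
  [  -0.30     0.85]
det(I−A) = (0.80)(0.85) − (-0.20)(-0.30) = 0.6200
adj(I−A) = [[0.85, 0.20], [0.30, 0.80]]
(I − A)⁻¹ = adj(I−A) / det(I−A) ≈
  [   1.3710     0.3226]
  [   0.4839     1.2903]
The output multiplier for sector j is the column-j sum of the Leontief inverse (I − A)⁻¹ = adj(I−A) / det(I−A).
Column S of adj(I−A): (0.20, 0.80); det(I−A) = 0.6200.
m_S = (0.20 + 0.80) / 0.6200 = 1.00 / 0.6200 ≈ 1.613.

m_S = 1.613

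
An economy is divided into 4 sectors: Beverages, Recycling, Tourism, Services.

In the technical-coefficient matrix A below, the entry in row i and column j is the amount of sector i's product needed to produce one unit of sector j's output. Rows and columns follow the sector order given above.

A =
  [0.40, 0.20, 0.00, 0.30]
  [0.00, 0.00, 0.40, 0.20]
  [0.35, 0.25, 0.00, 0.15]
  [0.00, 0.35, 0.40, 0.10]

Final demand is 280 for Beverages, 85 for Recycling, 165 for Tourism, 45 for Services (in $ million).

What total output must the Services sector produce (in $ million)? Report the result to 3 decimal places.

x_S = 522.981

I − A =
  [   0.60    -0.20     0.00    -0.30]
  [   0.00     1.00    -0.40    -0.20]
  [  -0.35    -0.25     1.00    -0.15]
  [   0.00    -0.35    -0.40     0.90]
Compute the cofactors C_ij = (−1)^(i+j)·(3×3 minor ij) of I−A; the adjugate is their transpose:
adj(I−A) = Cᵀ =
  [ 0.63900   0.30300   0.25000   0.32200]
  [ 0.15400   0.46200   0.26400   0.19800]
  [ 0.29050   0.26625   0.49800   0.23900]
  [ 0.18900   0.29800   0.32400   0.51200]
det(I−A) = Σ_j (I−A)_1j·C_1j = (0.60)(0.63900) + (-0.20)(0.15400) + (0.00)(0.29050) + (-0.30)(0.18900) = 0.2959
(I − A)⁻¹ = adj(I−A) / det(I−A) ≈
  [   2.1595     1.0240     0.8449     1.0882]
  [   0.5204     1.5613     0.8922     0.6691]
  [   0.9818     0.8998     1.6830     0.8077]
  [   0.6387     1.0071     1.0950     1.7303]
x = (I − A)⁻¹ d = adj(I−A)·d / det(I−A), with det(I−A) = 0.2959:
  x_B = (0.63900·280 + 0.30300·85 + 0.25000·165 + 0.32200·45) / 0.2959 = 260.415 / 0.2959 ≈ 880.078
  x_R = (0.15400·280 + 0.46200·85 + 0.26400·165 + 0.19800·45) / 0.2959 = 134.86 / 0.2959 ≈ 455.762
  x_T = (0.29050·280 + 0.26625·85 + 0.49800·165 + 0.23900·45) / 0.2959 = 196.89625 / 0.2959 ≈ 665.415
  x_S = (0.18900·280 + 0.29800·85 + 0.32400·165 + 0.51200·45) / 0.2959 = 154.75 / 0.2959 ≈ 522.981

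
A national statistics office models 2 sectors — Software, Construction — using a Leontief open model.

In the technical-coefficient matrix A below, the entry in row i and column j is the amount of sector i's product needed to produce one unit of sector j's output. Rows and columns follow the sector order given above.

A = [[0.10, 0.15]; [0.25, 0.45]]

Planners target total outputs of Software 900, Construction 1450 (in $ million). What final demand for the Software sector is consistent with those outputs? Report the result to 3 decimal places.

I − A =
  [   0.90    -0.15]
  [  -0.25     0.55]
d = (I − A) x:
  d_S = (+0.90)·900 + (-0.15)·1450 = 592.500
  d_C = (-0.25)·900 + (+0.55)·1450 = 572.500

d_S = 592.500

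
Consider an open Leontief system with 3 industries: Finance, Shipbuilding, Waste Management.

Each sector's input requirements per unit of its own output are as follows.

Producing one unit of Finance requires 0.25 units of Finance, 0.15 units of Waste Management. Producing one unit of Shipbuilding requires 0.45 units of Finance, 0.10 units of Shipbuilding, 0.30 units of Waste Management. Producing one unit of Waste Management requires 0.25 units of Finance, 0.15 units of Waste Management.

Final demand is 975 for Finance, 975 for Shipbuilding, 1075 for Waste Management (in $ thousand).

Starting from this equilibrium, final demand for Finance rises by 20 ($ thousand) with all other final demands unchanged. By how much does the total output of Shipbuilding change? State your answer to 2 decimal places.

Δx_2 = 0.00

I − A =
  [   0.75    -0.45    -0.25]
  [   0.00     0.90     0.00]
  [  -0.15    -0.30     0.85]
Cofactors of I−A, C_ij = (−1)^(i+j)·(minor ij) (rows/columns in the sector order above):
  C_11 = (0.90)(0.85) − (0.00)(-0.30) = 0.7650
  C_12 = −[(0.00)(0.85) − (0.00)(-0.15)] = 0.0000
  C_13 = (0.00)(-0.30) − (0.90)(-0.15) = 0.1350
  C_21 = −[(-0.45)(0.85) − (-0.25)(-0.30)] = 0.4575
  C_22 = (0.75)(0.85) − (-0.25)(-0.15) = 0.6000
  C_23 = −[(0.75)(-0.30) − (-0.45)(-0.15)] = 0.2925
  C_31 = (-0.45)(0.00) − (-0.25)(0.90) = 0.2250
  C_32 = −[(0.75)(0.00) − (-0.25)(0.00)] = 0.0000
  C_33 = (0.75)(0.90) − (-0.45)(0.00) = 0.6750
det(I−A) = Σ_j (I−A)_1j·C_1j = (0.75)(0.7650) + (-0.45)(0.0000) + (-0.25)(0.1350) = 0.5400
adj(I−A) = Cᵀ =
  [ 0.7650   0.4575   0.2250]
  [ 0.0000   0.6000   0.0000]
  [ 0.1350   0.2925   0.6750]
(I − A)⁻¹ = adj(I−A) / det(I−A) ≈
  [   1.4167     0.8472     0.4167]
  [   0.0000     1.1111     0.0000]
  [   0.2500     0.5417     1.2500]
Δx = (I − A)⁻¹ Δd with Δd having +20 in the Finance component and 0 elsewhere.
So Δx_2 = L_21 · (+20), where L_21 = adj(I−A)_21 / det(I−A) = 0.0000 / 0.5400.
Δx_2 = 0.0000 × (+20) / 0.5400 = 0.00 / 0.5400 = 0.00.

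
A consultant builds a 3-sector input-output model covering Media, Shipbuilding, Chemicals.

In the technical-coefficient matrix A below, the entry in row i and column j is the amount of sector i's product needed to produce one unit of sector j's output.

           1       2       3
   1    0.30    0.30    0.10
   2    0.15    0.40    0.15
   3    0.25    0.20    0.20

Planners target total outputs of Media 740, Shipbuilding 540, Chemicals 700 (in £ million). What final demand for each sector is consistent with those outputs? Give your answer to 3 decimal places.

I − A =
  [   0.70    -0.30    -0.10]
  [  -0.15     0.60    -0.15]
  [  -0.25    -0.20     0.80]
d = (I − A) x:
  d_1 = (+0.70)·740 + (-0.30)·540 + (-0.10)·700 = 286.000
  d_2 = (-0.15)·740 + (+0.60)·540 + (-0.15)·700 = 108.000
  d_3 = (-0.25)·740 + (-0.20)·540 + (+0.80)·700 = 267.000

d_1 = 286.000, d_2 = 108.000, d_3 = 267.000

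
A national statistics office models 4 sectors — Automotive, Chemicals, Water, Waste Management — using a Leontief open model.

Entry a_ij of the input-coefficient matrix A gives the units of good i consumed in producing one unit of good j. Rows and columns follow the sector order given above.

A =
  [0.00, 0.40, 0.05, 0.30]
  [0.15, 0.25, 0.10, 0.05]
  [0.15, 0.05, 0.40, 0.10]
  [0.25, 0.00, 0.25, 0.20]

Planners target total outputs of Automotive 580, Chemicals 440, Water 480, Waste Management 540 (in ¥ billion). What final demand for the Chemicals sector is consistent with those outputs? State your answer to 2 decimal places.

I − A =
  [   1.00    -0.40    -0.05    -0.30]
  [  -0.15     0.75    -0.10    -0.05]
  [  -0.15    -0.05     0.60    -0.10]
  [  -0.25     0.00    -0.25     0.80]
d = (I − A) x:
  d_1 = (+1.00)·580 + (-0.40)·440 + (-0.05)·480 + (-0.30)·540 = 218.00
  d_2 = (-0.15)·580 + (+0.75)·440 + (-0.10)·480 + (-0.05)·540 = 168.00
  d_3 = (-0.15)·580 + (-0.05)·440 + (+0.60)·480 + (-0.10)·540 = 125.00
  d_4 = (-0.25)·580 + (+0.00)·440 + (-0.25)·480 + (+0.80)·540 = 167.00

d_2 = 168.00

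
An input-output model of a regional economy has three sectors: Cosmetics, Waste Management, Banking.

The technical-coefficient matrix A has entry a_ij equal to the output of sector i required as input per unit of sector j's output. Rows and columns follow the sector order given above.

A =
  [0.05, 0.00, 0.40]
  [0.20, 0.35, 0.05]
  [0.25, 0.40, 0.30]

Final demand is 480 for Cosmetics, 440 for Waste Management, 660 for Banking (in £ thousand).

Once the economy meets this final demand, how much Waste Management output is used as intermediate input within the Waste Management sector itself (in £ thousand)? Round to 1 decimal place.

I − A =
  [   0.95     0.00    -0.40]
  [  -0.20     0.65    -0.05]
  [  -0.25    -0.40     0.70]
Cofactors of I−A, C_ij = (−1)^(i+j)·(minor ij) (rows/columns in the sector order above):
  C_11 = (0.65)(0.70) − (-0.05)(-0.40) = 0.4350
  C_12 = −[(-0.20)(0.70) − (-0.05)(-0.25)] = 0.1525
  C_13 = (-0.20)(-0.40) − (0.65)(-0.25) = 0.2425
  C_21 = −[(0.00)(0.70) − (-0.40)(-0.40)] = 0.1600
  C_22 = (0.95)(0.70) − (-0.40)(-0.25) = 0.5650
  C_23 = −[(0.95)(-0.40) − (0.00)(-0.25)] = 0.3800
  C_31 = (0.00)(-0.05) − (-0.40)(0.65) = 0.2600
  C_32 = −[(0.95)(-0.05) − (-0.40)(-0.20)] = 0.1275
  C_33 = (0.95)(0.65) − (0.00)(-0.20) = 0.6175
det(I−A) = Σ_j (I−A)_1j·C_1j = (0.95)(0.4350) + (0.00)(0.1525) + (-0.40)(0.2425) = 0.31625
adj(I−A) = Cᵀ =
  [ 0.4350   0.1600   0.2600]
  [ 0.1525   0.5650   0.1275]
  [ 0.2425   0.3800   0.6175]
(I − A)⁻¹ = adj(I−A) / det(I−A) ≈
  [   1.3755     0.5059     0.8221]
  [   0.4822     1.7866     0.4032]
  [   0.7668     1.2016     1.9526]
First solve x = (I − A)⁻¹ d = adj(I−A)·d / det(I−A); in particular x_W = (0.1525·480 + 0.5650·440 + 0.1275·660) / 0.31625 = 405.95 / 0.31625 ≈ 1283.636.
Intermediate flow from W to W: z_WW = a_WW · x_W = 0.35 × 405.95 / 0.31625 = 142.0825 / 0.31625 ≈ 449.3.

z_WW = 449.3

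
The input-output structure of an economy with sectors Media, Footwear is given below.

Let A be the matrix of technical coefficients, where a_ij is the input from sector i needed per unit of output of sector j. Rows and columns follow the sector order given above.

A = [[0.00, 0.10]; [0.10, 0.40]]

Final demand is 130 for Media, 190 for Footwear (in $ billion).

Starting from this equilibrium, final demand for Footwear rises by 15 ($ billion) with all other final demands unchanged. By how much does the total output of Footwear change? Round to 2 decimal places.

Δx_2 = 25.42

I − A =
  [   1.00    -0.10]
  [  -0.10     0.60]
det(I−A) = (1.00)(0.60) − (-0.10)(-0.10) = 0.5900
adj(I−A) = [[0.60, 0.10], [0.10, 1.00]]
(I − A)⁻¹ = adj(I−A) / det(I−A) ≈
  [   1.0169     0.1695]
  [   0.1695     1.6949]
Δx = (I − A)⁻¹ Δd with Δd having +15 in the Footwear component and 0 elsewhere.
So Δx_2 = L_22 · (+15), where L_22 = adj(I−A)_22 / det(I−A) = 1.00 / 0.5900.
Δx_2 = 1.00 × (+15) / 0.5900 = 15.00 / 0.5900 ≈ 25.42.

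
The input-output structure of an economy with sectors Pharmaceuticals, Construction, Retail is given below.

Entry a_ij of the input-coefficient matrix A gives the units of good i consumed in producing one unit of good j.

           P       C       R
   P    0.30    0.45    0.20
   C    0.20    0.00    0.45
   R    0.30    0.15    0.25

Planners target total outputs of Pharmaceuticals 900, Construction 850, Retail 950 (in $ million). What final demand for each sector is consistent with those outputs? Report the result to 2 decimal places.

I − A =
  [   0.70    -0.45    -0.20]
  [  -0.20     1.00    -0.45]
  [  -0.30    -0.15     0.75]
d = (I − A) x:
  d_P = (+0.70)·900 + (-0.45)·850 + (-0.20)·950 = 57.50
  d_C = (-0.20)·900 + (+1.00)·850 + (-0.45)·950 = 242.50
  d_R = (-0.30)·900 + (-0.15)·850 + (+0.75)·950 = 315.00

d_P = 57.50, d_C = 242.50, d_R = 315.00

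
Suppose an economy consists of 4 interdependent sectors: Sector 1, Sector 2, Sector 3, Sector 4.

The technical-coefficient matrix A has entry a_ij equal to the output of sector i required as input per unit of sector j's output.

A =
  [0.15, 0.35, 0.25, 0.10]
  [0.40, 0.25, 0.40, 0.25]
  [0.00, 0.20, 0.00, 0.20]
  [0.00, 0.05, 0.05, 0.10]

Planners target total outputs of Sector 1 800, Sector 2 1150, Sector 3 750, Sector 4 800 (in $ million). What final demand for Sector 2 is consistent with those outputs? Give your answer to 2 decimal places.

d_2 = 42.50

I − A =
  [   0.85    -0.35    -0.25    -0.10]
  [  -0.40     0.75    -0.40    -0.25]
  [   0.00    -0.20     1.00    -0.20]
  [   0.00    -0.05    -0.05     0.90]
d = (I − A) x:
  d_1 = (+0.85)·800 + (-0.35)·1150 + (-0.25)·750 + (-0.10)·800 = 10.00
  d_2 = (-0.40)·800 + (+0.75)·1150 + (-0.40)·750 + (-0.25)·800 = 42.50
  d_3 = (+0.00)·800 + (-0.20)·1150 + (+1.00)·750 + (-0.20)·800 = 360.00
  d_4 = (+0.00)·800 + (-0.05)·1150 + (-0.05)·750 + (+0.90)·800 = 625.00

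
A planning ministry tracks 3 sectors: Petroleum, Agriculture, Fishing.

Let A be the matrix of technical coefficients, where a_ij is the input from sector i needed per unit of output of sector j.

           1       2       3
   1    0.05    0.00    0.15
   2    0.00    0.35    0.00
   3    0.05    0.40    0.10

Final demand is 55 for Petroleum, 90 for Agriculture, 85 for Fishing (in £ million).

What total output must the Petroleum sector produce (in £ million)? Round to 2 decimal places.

I − A =
  [   0.95     0.00    -0.15]
  [   0.00     0.65     0.00]
  [  -0.05    -0.40     0.90]
Cofactors of I−A, C_ij = (−1)^(i+j)·(minor ij) (rows/columns in the sector order above):
  C_11 = (0.65)(0.90) − (0.00)(-0.40) = 0.5850
  C_12 = −[(0.00)(0.90) − (0.00)(-0.05)] = 0.0000
  C_13 = (0.00)(-0.40) − (0.65)(-0.05) = 0.0325
  C_21 = −[(0.00)(0.90) − (-0.15)(-0.40)] = 0.0600
  C_22 = (0.95)(0.90) − (-0.15)(-0.05) = 0.8475
  C_23 = −[(0.95)(-0.40) − (0.00)(-0.05)] = 0.3800
  C_31 = (0.00)(0.00) − (-0.15)(0.65) = 0.0975
  C_32 = −[(0.95)(0.00) − (-0.15)(0.00)] = 0.0000
  C_33 = (0.95)(0.65) − (0.00)(0.00) = 0.6175
det(I−A) = Σ_j (I−A)_1j·C_1j = (0.95)(0.5850) + (0.00)(0.0000) + (-0.15)(0.0325) = 0.550875
adj(I−A) = Cᵀ =
  [ 0.5850   0.0600   0.0975]
  [ 0.0000   0.8475   0.0000]
  [ 0.0325   0.3800   0.6175]
(I − A)⁻¹ = adj(I−A) / det(I−A) ≈
  [   1.0619     0.1089     0.1770]
  [   0.0000     1.5385     0.0000]
  [   0.0590     0.6898     1.1209]
x = (I − A)⁻¹ d = adj(I−A)·d / det(I−A), with det(I−A) = 0.550875:
  x_1 = (0.5850·55 + 0.0600·90 + 0.0975·85) / 0.550875 = 45.8625 / 0.550875 ≈ 83.25
  x_2 = (0.0000·55 + 0.8475·90 + 0.0000·85) / 0.550875 = 76.275 / 0.550875 ≈ 138.46
  x_3 = (0.0325·55 + 0.3800·90 + 0.6175·85) / 0.550875 = 88.475 / 0.550875 ≈ 160.61

x_1 = 83.25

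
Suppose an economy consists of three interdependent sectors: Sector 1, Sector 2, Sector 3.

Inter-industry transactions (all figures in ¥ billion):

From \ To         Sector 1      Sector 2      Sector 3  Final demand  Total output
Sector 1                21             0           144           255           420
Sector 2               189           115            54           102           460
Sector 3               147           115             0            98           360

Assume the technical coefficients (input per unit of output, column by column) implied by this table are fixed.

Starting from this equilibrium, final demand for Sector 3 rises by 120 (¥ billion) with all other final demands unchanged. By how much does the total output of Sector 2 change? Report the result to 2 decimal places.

Technical coefficients a_ij = z_ij / X_j:
  a_11 = 21/420 = 0.05, a_21 = 189/420 = 0.45, a_31 = 147/420 = 0.35
  a_12 = 0/460 = 0.00, a_22 = 115/460 = 0.25, a_32 = 115/460 = 0.25
  a_13 = 144/360 = 0.40, a_23 = 54/360 = 0.15, a_33 = 0/360 = 0.00
I − A =
  [   0.95     0.00    -0.40]
  [  -0.45     0.75    -0.15]
  [  -0.35    -0.25     1.00]
Cofactors of I−A, C_ij = (−1)^(i+j)·(minor ij) (rows/columns in the sector order above):
  C_11 = (0.75)(1.00) − (-0.15)(-0.25) = 0.7125
  C_12 = −[(-0.45)(1.00) − (-0.15)(-0.35)] = 0.5025
  C_13 = (-0.45)(-0.25) − (0.75)(-0.35) = 0.3750
  C_21 = −[(0.00)(1.00) − (-0.40)(-0.25)] = 0.1000
  C_22 = (0.95)(1.00) − (-0.40)(-0.35) = 0.8100
  C_23 = −[(0.95)(-0.25) − (0.00)(-0.35)] = 0.2375
  C_31 = (0.00)(-0.15) − (-0.40)(0.75) = 0.3000
  C_32 = −[(0.95)(-0.15) − (-0.40)(-0.45)] = 0.3225
  C_33 = (0.95)(0.75) − (0.00)(-0.45) = 0.7125
det(I−A) = Σ_j (I−A)_1j·C_1j = (0.95)(0.7125) + (0.00)(0.5025) + (-0.40)(0.3750) = 0.526875
adj(I−A) = Cᵀ =
  [ 0.7125   0.1000   0.3000]
  [ 0.5025   0.8100   0.3225]
  [ 0.3750   0.2375   0.7125]
(I − A)⁻¹ = adj(I−A) / det(I−A) ≈
  [   1.3523     0.1898     0.5694]
  [   0.9537     1.5374     0.6121]
  [   0.7117     0.4508     1.3523]
Δx = (I − A)⁻¹ Δd with Δd having +120 in the Sector 3 component and 0 elsewhere.
So Δx_2 = L_23 · (+120), where L_23 = adj(I−A)_23 / det(I−A) = 0.3225 / 0.526875.
Δx_2 = 0.3225 × (+120) / 0.526875 = 38.70 / 0.526875 ≈ 73.45.

Δx_2 = 73.45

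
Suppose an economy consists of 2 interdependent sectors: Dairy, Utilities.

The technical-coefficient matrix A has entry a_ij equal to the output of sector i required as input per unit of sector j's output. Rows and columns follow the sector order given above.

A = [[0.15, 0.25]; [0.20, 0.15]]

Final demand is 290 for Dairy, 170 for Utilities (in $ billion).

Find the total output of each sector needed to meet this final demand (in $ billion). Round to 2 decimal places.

x_D = 429.74, x_U = 301.12

I − A =
  [   0.85    -0.25]
  [  -0.20     0.85]
det(I−A) = (0.85)(0.85) − (-0.25)(-0.20) = 0.6725
adj(I−A) = [[0.85, 0.25], [0.20, 0.85]]
(I − A)⁻¹ = adj(I−A) / det(I−A) ≈
  [   1.2639     0.3717]
  [   0.2974     1.2639]
x = (I − A)⁻¹ d = adj(I−A)·d / det(I−A), with det(I−A) = 0.6725:
  x_D = (0.85·290 + 0.25·170) / 0.6725 = 289.00 / 0.6725 ≈ 429.74
  x_U = (0.20·290 + 0.85·170) / 0.6725 = 202.50 / 0.6725 ≈ 301.12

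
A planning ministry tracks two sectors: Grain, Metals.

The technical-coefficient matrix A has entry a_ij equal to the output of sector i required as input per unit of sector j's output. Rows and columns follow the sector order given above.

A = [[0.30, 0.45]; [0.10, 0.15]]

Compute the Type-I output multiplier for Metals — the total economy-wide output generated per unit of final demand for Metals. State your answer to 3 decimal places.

m_M = 2.091

I − A =
  [   0.70    -0.45]
  [  -0.10     0.85]
det(I−A) = (0.70)(0.85) − (-0.45)(-0.10) = 0.5500
adj(I−A) = [[0.85, 0.45], [0.10, 0.70]]
(I − A)⁻¹ = adj(I−A) / det(I−A) ≈
  [   1.5455     0.8182]
  [   0.1818     1.2727]
The output multiplier for sector j is the column-j sum of the Leontief inverse (I − A)⁻¹ = adj(I−A) / det(I−A).
Column M of adj(I−A): (0.45, 0.70); det(I−A) = 0.5500.
m_M = (0.45 + 0.70) / 0.5500 = 1.15 / 0.5500 ≈ 2.091.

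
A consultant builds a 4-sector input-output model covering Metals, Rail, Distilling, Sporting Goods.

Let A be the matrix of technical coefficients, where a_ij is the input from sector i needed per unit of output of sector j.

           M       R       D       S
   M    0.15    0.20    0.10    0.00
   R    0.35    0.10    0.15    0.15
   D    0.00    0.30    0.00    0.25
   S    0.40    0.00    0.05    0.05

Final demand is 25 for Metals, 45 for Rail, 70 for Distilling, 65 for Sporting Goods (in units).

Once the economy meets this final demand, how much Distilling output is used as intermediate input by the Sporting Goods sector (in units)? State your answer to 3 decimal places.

z_DS = 26.489

I − A =
  [   0.85    -0.20    -0.10     0.00]
  [  -0.35     0.90    -0.15    -0.15]
  [   0.00    -0.30     1.00    -0.25]
  [  -0.40     0.00    -0.05     0.95]
Compute the cofactors C_ij = (−1)^(i+j)·(3×3 minor ij) of I−A; the adjugate is their transpose:
adj(I−A) = Cᵀ =
  [ 0.798750   0.216000   0.115500   0.064500]
  [ 0.403125   0.786875   0.166750   0.168125]
  [ 0.207750   0.262250   0.648250   0.212000]
  [ 0.347250   0.104750   0.082750   0.646250]
det(I−A) = Σ_j (I−A)_1j·C_1j = (0.85)(0.798750) + (-0.20)(0.403125) + (-0.10)(0.207750) + (0.00)(0.347250) = 0.5775375
(I − A)⁻¹ = adj(I−A) / det(I−A) ≈
  [   1.3830     0.3740     0.2000     0.1117]
  [   0.6980     1.3625     0.2887     0.2911]
  [   0.3597     0.4541     1.1224     0.3671]
  [   0.6013     0.1814     0.1433     1.1190]
First solve x = (I − A)⁻¹ d = adj(I−A)·d / det(I−A); in particular x_S = (0.347250·25 + 0.104750·45 + 0.082750·70 + 0.646250·65) / 0.5775375 = 61.19375 / 0.5775375 ≈ 105.95632.
Intermediate flow from D to S: z_DS = a_DS · x_S = 0.25 × 61.19375 / 0.5775375 = 15.2984375 / 0.5775375 ≈ 26.489.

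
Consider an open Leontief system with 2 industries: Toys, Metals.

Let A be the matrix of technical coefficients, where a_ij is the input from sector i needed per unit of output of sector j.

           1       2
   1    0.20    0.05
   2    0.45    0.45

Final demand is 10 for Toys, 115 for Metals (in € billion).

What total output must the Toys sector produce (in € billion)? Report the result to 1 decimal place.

x_1 = 26.9

I − A =
  [   0.80    -0.05]
  [  -0.45     0.55]
det(I−A) = (0.80)(0.55) − (-0.05)(-0.45) = 0.4175
adj(I−A) = [[0.55, 0.05], [0.45, 0.80]]
(I − A)⁻¹ = adj(I−A) / det(I−A) ≈
  [   1.3174     0.1198]
  [   1.0778     1.9162]
x = (I − A)⁻¹ d = adj(I−A)·d / det(I−A), with det(I−A) = 0.4175:
  x_1 = (0.55·10 + 0.05·115) / 0.4175 = 11.25 / 0.4175 ≈ 26.9
  x_2 = (0.45·10 + 0.80·115) / 0.4175 = 96.50 / 0.4175 ≈ 231.1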